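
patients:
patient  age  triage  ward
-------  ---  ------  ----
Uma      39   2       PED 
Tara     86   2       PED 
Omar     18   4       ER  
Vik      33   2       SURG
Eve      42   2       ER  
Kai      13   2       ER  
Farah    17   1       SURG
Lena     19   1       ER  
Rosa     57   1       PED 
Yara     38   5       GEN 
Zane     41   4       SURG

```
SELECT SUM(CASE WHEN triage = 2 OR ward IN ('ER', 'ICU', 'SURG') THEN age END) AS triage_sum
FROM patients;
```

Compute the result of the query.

patient=Uma: ✓ → 39
patient=Tara: ✓ → 86
patient=Omar: ✓ → 18
patient=Vik: ✓ → 33
patient=Eve: ✓ → 42
patient=Kai: ✓ → 13
patient=Farah: ✓ → 17
patient=Lena: ✓ → 19
patient=Rosa: ✗
patient=Yara: ✗
patient=Zane: ✓ → 41
triage_sum = 39 + 86 + 18 + 33 + 42 + 13 + 17 + 19 + 41 = 308

308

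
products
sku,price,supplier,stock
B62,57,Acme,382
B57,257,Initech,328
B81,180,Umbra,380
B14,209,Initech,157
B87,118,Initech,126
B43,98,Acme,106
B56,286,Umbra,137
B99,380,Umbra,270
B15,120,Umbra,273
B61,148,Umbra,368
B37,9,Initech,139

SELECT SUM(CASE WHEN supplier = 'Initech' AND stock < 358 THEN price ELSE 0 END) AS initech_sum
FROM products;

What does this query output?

593

sku=B62: ✗
sku=B57: ✓ → 257
sku=B81: ✗
sku=B14: ✓ → 209
sku=B87: ✓ → 118
sku=B43: ✗
sku=B56: ✗
sku=B99: ✗
sku=B15: ✗
sku=B61: ✗
sku=B37: ✓ → 9
initech_sum = 257 + 209 + 118 + 9 = 593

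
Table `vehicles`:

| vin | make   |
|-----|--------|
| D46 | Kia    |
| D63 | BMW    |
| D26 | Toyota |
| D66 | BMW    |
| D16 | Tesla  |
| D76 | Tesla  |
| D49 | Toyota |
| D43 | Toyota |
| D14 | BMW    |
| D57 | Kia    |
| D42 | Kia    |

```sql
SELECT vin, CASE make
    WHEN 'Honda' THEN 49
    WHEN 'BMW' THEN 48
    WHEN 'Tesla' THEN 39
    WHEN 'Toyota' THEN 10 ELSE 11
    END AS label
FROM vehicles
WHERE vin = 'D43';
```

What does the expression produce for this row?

vin = D43: make=Toyota.
make='Honda' → false
make='BMW' → false
make='Tesla' → false
make='Toyota' → true → 10

10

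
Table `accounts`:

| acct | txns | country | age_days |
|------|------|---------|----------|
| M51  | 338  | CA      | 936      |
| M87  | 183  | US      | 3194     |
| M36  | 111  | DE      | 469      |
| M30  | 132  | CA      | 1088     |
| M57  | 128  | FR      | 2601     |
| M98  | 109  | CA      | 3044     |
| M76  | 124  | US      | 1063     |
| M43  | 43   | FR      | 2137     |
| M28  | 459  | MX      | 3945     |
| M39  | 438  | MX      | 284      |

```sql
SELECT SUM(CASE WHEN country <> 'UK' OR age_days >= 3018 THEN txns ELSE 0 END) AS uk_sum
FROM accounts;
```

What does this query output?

2065

acct=M51: ✓ → 338
acct=M87: ✓ → 183
acct=M36: ✓ → 111
acct=M30: ✓ → 132
acct=M57: ✓ → 128
acct=M98: ✓ → 109
acct=M76: ✓ → 124
acct=M43: ✓ → 43
acct=M28: ✓ → 459
acct=M39: ✓ → 438
uk_sum = 338 + 183 + 111 + 132 + 128 + 109 + 124 + 43 + 459 + 438 = 2065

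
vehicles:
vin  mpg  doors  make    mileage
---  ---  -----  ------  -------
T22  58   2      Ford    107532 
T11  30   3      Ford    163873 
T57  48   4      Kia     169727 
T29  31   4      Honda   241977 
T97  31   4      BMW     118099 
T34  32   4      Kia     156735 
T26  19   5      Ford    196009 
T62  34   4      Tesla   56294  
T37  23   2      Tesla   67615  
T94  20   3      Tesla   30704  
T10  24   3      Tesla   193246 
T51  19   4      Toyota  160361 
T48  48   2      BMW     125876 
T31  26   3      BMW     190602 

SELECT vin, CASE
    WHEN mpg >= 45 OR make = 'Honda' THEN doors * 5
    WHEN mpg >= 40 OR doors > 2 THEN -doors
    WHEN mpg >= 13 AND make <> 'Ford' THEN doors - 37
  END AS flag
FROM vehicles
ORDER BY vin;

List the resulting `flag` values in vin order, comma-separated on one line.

vin=T10: mpg >= 40 OR doors > 2 → -3
vin=T11: mpg >= 40 OR doors > 2 → -3
vin=T22: mpg >= 45 OR make = 'Honda' → 10
vin=T26: mpg >= 40 OR doors > 2 → -5
vin=T29: mpg >= 45 OR make = 'Honda' → 20
vin=T31: mpg >= 40 OR doors > 2 → -3
vin=T34: mpg >= 40 OR doors > 2 → -4
vin=T37: mpg >= 13 AND make <> 'Ford' → -35
vin=T48: mpg >= 45 OR make = 'Honda' → 10
vin=T51: mpg >= 40 OR doors > 2 → -4
vin=T57: mpg >= 45 OR make = 'Honda' → 20
vin=T62: mpg >= 40 OR doors > 2 → -4
vin=T94: mpg >= 40 OR doors > 2 → -3
vin=T97: mpg >= 40 OR doors > 2 → -4

-3, -3, 10, -5, 20, -3, -4, -35, 10, -4, 20, -4, -3, -4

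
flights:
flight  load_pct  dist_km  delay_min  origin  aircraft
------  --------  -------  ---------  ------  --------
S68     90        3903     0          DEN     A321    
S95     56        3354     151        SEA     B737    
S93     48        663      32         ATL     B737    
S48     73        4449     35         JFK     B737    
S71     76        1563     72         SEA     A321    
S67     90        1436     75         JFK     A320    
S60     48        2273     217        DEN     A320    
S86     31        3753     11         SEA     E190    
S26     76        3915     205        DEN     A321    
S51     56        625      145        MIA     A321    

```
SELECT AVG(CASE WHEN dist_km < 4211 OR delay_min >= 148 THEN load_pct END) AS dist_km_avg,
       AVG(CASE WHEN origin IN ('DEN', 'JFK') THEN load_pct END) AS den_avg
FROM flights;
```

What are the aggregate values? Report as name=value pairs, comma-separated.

[dist_km_avg: dist_km < 4211 OR delay_min >= 148]
flight=S68: ✓ → 90
flight=S95: ✓ → 56
flight=S93: ✓ → 48
flight=S48: ✗
flight=S71: ✓ → 76
flight=S67: ✓ → 90
flight=S60: ✓ → 48
flight=S86: ✓ → 31
flight=S26: ✓ → 76
flight=S51: ✓ → 56
dist_km_avg = (90 + 56 + 48 + 76 + 90 + 48 + 31 + 76 + 56) / 9 = 63.4444444444
—
[den_avg: origin IN ('DEN', 'JFK')]
flight=S68: ✓ → 90
flight=S95: ✗
flight=S93: ✗
flight=S48: ✓ → 73
flight=S71: ✗
flight=S67: ✓ → 90
flight=S60: ✓ → 48
flight=S86: ✗
flight=S26: ✓ → 76
flight=S51: ✗
den_avg = (90 + 73 + 90 + 48 + 76) / 5 = 75.4

dist_km_avg=63.4444444444, den_avg=75.4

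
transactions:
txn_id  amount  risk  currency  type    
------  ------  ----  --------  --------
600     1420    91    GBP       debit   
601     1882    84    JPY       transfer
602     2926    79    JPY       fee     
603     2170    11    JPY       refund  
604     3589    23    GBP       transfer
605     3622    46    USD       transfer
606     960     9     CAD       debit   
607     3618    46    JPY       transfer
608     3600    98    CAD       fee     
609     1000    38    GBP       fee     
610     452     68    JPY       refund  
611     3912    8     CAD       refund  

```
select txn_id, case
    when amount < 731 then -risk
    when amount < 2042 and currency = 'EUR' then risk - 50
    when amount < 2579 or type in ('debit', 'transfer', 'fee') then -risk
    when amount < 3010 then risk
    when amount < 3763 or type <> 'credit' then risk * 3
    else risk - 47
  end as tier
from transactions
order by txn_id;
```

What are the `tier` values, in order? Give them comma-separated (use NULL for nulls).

txn_id=600: amount < 2579 or type in ('debit', 'transfer', 'fee') → -91
txn_id=601: amount < 2579 or type in ('debit', 'transfer', 'fee') → -84
txn_id=602: amount < 2579 or type in ('debit', 'transfer', 'fee') → -79
txn_id=603: amount < 2579 or type in ('debit', 'transfer', 'fee') → -11
txn_id=604: amount < 2579 or type in ('debit', 'transfer', 'fee') → -23
txn_id=605: amount < 2579 or type in ('debit', 'transfer', 'fee') → -46
txn_id=606: amount < 2579 or type in ('debit', 'transfer', 'fee') → -9
txn_id=607: amount < 2579 or type in ('debit', 'transfer', 'fee') → -46
txn_id=608: amount < 2579 or type in ('debit', 'transfer', 'fee') → -98
txn_id=609: amount < 2579 or type in ('debit', 'transfer', 'fee') → -38
txn_id=610: amount < 731 → -68
txn_id=611: amount < 3763 or type <> 'credit' → 24

-91, -84, -79, -11, -23, -46, -9, -46, -98, -38, -68, 24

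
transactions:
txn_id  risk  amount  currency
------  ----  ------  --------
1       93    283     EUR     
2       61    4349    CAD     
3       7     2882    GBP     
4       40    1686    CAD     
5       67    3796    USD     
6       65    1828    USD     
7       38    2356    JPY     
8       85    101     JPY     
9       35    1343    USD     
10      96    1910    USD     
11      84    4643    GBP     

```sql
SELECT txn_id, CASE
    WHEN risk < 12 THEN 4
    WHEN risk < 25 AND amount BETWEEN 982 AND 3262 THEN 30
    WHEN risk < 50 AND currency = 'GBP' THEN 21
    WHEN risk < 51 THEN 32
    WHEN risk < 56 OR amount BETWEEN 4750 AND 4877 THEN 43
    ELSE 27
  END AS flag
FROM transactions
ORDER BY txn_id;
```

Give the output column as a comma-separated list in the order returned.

txn_id=1: ELSE → 27
txn_id=2: ELSE → 27
txn_id=3: risk < 12 → 4
txn_id=4: risk < 51 → 32
txn_id=5: ELSE → 27
txn_id=6: ELSE → 27
txn_id=7: risk < 51 → 32
txn_id=8: ELSE → 27
txn_id=9: risk < 51 → 32
txn_id=10: ELSE → 27
txn_id=11: ELSE → 27

27, 27, 4, 32, 27, 27, 32, 27, 32, 27, 27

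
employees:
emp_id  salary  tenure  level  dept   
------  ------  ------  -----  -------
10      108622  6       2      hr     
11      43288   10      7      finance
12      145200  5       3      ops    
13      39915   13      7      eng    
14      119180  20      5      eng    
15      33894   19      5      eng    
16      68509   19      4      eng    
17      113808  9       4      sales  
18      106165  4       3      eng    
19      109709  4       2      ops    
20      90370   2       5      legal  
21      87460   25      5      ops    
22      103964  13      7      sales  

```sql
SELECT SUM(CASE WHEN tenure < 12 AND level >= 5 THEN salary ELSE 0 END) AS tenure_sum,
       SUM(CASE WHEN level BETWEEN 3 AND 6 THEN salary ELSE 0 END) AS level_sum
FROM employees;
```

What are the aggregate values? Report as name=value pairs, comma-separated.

[tenure_sum: tenure < 12 AND level >= 5]
emp_id=10: ✗
emp_id=11: ✓ → 43288
emp_id=12: ✗
emp_id=13: ✗
emp_id=14: ✗
emp_id=15: ✗
emp_id=16: ✗
emp_id=17: ✗
emp_id=18: ✗
emp_id=19: ✗
emp_id=20: ✓ → 90370
emp_id=21: ✗
emp_id=22: ✗
tenure_sum = 43288 + 90370 = 133658
—
[level_sum: level BETWEEN 3 AND 6]
emp_id=10: ✗
emp_id=11: ✗
emp_id=12: ✓ → 145200
emp_id=13: ✗
emp_id=14: ✓ → 119180
emp_id=15: ✓ → 33894
emp_id=16: ✓ → 68509
emp_id=17: ✓ → 113808
emp_id=18: ✓ → 106165
emp_id=19: ✗
emp_id=20: ✓ → 90370
emp_id=21: ✓ → 87460
emp_id=22: ✗
level_sum = 145200 + 119180 + 33894 + 68509 + 113808 + 106165 + 90370 + 87460 = 764586

tenure_sum=133658, level_sum=764586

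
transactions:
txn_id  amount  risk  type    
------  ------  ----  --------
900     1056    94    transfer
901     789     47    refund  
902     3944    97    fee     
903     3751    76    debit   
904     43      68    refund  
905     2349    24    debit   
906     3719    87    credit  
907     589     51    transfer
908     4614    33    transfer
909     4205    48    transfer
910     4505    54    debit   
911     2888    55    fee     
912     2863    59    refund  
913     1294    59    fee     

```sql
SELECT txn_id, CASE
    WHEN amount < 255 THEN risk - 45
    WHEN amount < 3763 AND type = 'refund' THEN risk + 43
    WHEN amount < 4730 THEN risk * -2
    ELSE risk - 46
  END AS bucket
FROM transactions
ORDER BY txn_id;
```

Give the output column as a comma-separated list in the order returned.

txn_id=900: amount < 4730 → -188
txn_id=901: amount < 3763 AND type = 'refund' → 90
txn_id=902: amount < 4730 → -194
txn_id=903: amount < 4730 → -152
txn_id=904: amount < 255 → 23
txn_id=905: amount < 4730 → -48
txn_id=906: amount < 4730 → -174
txn_id=907: amount < 4730 → -102
txn_id=908: amount < 4730 → -66
txn_id=909: amount < 4730 → -96
txn_id=910: amount < 4730 → -108
txn_id=911: amount < 4730 → -110
txn_id=912: amount < 3763 AND type = 'refund' → 102
txn_id=913: amount < 4730 → -118

-188, 90, -194, -152, 23, -48, -174, -102, -66, -96, -108, -110, 102, -118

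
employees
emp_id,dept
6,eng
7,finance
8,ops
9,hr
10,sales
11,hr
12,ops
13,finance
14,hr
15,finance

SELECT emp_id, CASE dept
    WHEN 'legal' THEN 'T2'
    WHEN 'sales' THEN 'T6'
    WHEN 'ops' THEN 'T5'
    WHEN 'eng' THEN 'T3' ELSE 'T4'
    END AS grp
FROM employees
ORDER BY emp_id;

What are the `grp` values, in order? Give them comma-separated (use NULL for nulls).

T3, T4, T5, T4, T6, T4, T5, T4, T4, T4

emp_id=6: dept='eng' → T3
emp_id=7: ELSE → T4
emp_id=8: dept='ops' → T5
emp_id=9: ELSE → T4
emp_id=10: dept='sales' → T6
emp_id=11: ELSE → T4
emp_id=12: dept='ops' → T5
emp_id=13: ELSE → T4
emp_id=14: ELSE → T4
emp_id=15: ELSE → T4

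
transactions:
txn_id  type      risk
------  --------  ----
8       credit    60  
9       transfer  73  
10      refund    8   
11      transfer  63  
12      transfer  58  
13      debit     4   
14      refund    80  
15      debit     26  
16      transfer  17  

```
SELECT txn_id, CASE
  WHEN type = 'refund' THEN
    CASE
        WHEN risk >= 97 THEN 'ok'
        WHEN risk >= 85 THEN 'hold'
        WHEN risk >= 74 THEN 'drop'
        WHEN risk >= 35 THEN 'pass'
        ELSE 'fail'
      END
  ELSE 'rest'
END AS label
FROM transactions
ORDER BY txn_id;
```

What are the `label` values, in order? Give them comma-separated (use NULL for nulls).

rest, rest, fail, rest, rest, rest, drop, rest, rest

txn_id=8: type='credit' → outer ELSE → rest
txn_id=9: type='transfer' → outer ELSE → rest
txn_id=10: type='refund' → inner[ELSE] → fail
txn_id=11: type='transfer' → outer ELSE → rest
txn_id=12: type='transfer' → outer ELSE → rest
txn_id=13: type='debit' → outer ELSE → rest
txn_id=14: type='refund' → inner[risk >= 74] → drop
txn_id=15: type='debit' → outer ELSE → rest
txn_id=16: type='transfer' → outer ELSE → rest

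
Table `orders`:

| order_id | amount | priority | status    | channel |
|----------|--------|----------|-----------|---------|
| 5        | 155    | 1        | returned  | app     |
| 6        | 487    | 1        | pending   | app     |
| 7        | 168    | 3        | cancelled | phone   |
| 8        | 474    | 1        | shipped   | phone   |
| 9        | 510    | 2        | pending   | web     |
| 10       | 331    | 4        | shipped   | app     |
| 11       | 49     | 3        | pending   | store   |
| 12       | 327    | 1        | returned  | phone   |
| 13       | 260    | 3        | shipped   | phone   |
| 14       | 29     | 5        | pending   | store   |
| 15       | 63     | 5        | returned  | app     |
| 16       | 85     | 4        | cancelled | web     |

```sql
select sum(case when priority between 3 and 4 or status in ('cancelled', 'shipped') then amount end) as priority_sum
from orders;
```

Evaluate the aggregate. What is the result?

1367

order_id=5: ✗
order_id=6: ✗
order_id=7: ✓ → 168
order_id=8: ✓ → 474
order_id=9: ✗
order_id=10: ✓ → 331
order_id=11: ✓ → 49
order_id=12: ✗
order_id=13: ✓ → 260
order_id=14: ✗
order_id=15: ✗
order_id=16: ✓ → 85
priority_sum = 168 + 474 + 331 + 49 + 260 + 85 = 1367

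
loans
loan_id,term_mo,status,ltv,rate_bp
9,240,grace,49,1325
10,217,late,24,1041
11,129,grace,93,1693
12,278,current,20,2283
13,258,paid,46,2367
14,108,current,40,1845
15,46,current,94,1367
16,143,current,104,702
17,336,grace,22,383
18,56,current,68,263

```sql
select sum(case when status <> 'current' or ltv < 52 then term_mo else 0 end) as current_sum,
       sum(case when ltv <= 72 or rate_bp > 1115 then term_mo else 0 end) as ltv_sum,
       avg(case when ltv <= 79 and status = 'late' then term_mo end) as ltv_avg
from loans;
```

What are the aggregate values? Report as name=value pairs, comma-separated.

current_sum=1566, ltv_sum=1668, ltv_avg=217

[current_sum: status <> 'current' or ltv < 52]
loan_id=9: ✓ → 240
loan_id=10: ✓ → 217
loan_id=11: ✓ → 129
loan_id=12: ✓ → 278
loan_id=13: ✓ → 258
loan_id=14: ✓ → 108
loan_id=15: ✗
loan_id=16: ✗
loan_id=17: ✓ → 336
loan_id=18: ✗
current_sum = 240 + 217 + 129 + 278 + 258 + 108 + 336 = 1566
—
[ltv_sum: ltv <= 72 or rate_bp > 1115]
loan_id=9: ✓ → 240
loan_id=10: ✓ → 217
loan_id=11: ✓ → 129
loan_id=12: ✓ → 278
loan_id=13: ✓ → 258
loan_id=14: ✓ → 108
loan_id=15: ✓ → 46
loan_id=16: ✗
loan_id=17: ✓ → 336
loan_id=18: ✓ → 56
ltv_sum = 240 + 217 + 129 + 278 + 258 + 108 + 46 + 336 + 56 = 1668
—
[ltv_avg: ltv <= 79 and status = 'late']
loan_id=9: ✗
loan_id=10: ✓ → 217
loan_id=11: ✗
loan_id=12: ✗
loan_id=13: ✗
loan_id=14: ✗
loan_id=15: ✗
loan_id=16: ✗
loan_id=17: ✗
loan_id=18: ✗
ltv_avg = 217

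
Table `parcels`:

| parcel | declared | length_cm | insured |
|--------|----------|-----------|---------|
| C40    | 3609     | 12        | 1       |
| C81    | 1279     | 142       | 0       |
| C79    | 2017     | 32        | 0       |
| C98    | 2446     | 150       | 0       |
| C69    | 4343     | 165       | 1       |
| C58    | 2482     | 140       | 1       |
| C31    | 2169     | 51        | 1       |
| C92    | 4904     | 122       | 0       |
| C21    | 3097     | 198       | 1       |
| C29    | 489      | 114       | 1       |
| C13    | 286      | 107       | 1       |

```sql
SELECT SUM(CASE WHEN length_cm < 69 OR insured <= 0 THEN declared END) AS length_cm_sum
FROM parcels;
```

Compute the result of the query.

16424

parcel=C40: ✓ → 3609
parcel=C81: ✓ → 1279
parcel=C79: ✓ → 2017
parcel=C98: ✓ → 2446
parcel=C69: ✗
parcel=C58: ✗
parcel=C31: ✓ → 2169
parcel=C92: ✓ → 4904
parcel=C21: ✗
parcel=C29: ✗
parcel=C13: ✗
length_cm_sum = 3609 + 1279 + 2017 + 2446 + 2169 + 4904 = 16424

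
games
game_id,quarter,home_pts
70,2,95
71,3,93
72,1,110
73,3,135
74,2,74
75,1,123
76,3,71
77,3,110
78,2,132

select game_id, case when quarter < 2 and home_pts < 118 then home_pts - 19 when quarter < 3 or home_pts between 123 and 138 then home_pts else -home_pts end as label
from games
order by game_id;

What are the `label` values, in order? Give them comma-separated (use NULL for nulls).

game_id=70: quarter < 3 or home_pts between 123 and 138 → 95
game_id=71: ELSE → -93
game_id=72: quarter < 2 and home_pts < 118 → 91
game_id=73: quarter < 3 or home_pts between 123 and 138 → 135
game_id=74: quarter < 3 or home_pts between 123 and 138 → 74
game_id=75: quarter < 3 or home_pts between 123 and 138 → 123
game_id=76: ELSE → -71
game_id=77: ELSE → -110
game_id=78: quarter < 3 or home_pts between 123 and 138 → 132

95, -93, 91, 135, 74, 123, -71, -110, 132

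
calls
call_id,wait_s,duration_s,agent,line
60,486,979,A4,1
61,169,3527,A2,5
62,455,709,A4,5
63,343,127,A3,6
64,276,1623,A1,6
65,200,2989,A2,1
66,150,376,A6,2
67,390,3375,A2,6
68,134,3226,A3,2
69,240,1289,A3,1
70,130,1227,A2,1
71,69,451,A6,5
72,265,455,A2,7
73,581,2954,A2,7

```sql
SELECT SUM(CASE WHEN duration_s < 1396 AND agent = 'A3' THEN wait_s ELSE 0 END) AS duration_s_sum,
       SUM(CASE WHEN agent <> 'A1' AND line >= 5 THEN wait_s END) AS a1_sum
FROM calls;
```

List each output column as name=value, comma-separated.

duration_s_sum=583, a1_sum=2272

[duration_s_sum: duration_s < 1396 AND agent = 'A3']
call_id=60: ✗
call_id=61: ✗
call_id=62: ✗
call_id=63: ✓ → 343
call_id=64: ✗
call_id=65: ✗
call_id=66: ✗
call_id=67: ✗
call_id=68: ✗
call_id=69: ✓ → 240
call_id=70: ✗
call_id=71: ✗
call_id=72: ✗
call_id=73: ✗
duration_s_sum = 343 + 240 = 583
—
[a1_sum: agent <> 'A1' AND line >= 5]
call_id=60: ✗
call_id=61: ✓ → 169
call_id=62: ✓ → 455
call_id=63: ✓ → 343
call_id=64: ✗
call_id=65: ✗
call_id=66: ✗
call_id=67: ✓ → 390
call_id=68: ✗
call_id=69: ✗
call_id=70: ✗
call_id=71: ✓ → 69
call_id=72: ✓ → 265
call_id=73: ✓ → 581
a1_sum = 169 + 455 + 343 + 390 + 69 + 265 + 581 = 2272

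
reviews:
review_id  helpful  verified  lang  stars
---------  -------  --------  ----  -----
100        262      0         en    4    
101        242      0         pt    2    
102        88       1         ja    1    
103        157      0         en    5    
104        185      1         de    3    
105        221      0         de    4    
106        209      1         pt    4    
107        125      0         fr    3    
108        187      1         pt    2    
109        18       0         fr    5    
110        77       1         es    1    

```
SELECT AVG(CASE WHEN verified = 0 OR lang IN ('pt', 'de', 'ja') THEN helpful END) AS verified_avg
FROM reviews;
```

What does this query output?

review_id=100: ✓ → 262
review_id=101: ✓ → 242
review_id=102: ✓ → 88
review_id=103: ✓ → 157
review_id=104: ✓ → 185
review_id=105: ✓ → 221
review_id=106: ✓ → 209
review_id=107: ✓ → 125
review_id=108: ✓ → 187
review_id=109: ✓ → 18
review_id=110: ✗
verified_avg = (262 + 242 + 88 + 157 + 185 + 221 + 209 + 125 + 187 + 18) / 10 = 169.4

169.4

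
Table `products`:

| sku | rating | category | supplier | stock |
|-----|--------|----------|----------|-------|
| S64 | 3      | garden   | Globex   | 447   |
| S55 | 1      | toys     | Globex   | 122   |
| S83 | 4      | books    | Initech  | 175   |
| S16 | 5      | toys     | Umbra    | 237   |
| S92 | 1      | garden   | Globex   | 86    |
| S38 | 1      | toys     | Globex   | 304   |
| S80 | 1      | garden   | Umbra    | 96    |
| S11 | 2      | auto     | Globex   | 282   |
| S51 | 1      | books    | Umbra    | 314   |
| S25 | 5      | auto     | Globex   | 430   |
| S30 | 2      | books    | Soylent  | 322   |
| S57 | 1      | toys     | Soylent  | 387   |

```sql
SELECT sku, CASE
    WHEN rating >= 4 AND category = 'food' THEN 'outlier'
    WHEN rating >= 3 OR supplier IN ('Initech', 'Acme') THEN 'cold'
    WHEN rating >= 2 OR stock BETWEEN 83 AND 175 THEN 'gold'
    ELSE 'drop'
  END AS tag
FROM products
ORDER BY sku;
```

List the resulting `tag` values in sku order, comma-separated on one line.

gold, cold, cold, gold, drop, drop, gold, drop, cold, gold, cold, gold

sku=S11: rating >= 2 OR stock BETWEEN 83 AND 175 → gold
sku=S16: rating >= 3 OR supplier IN ('Initech', 'Acme') → cold
sku=S25: rating >= 3 OR supplier IN ('Initech', 'Acme') → cold
sku=S30: rating >= 2 OR stock BETWEEN 83 AND 175 → gold
sku=S38: ELSE → drop
sku=S51: ELSE → drop
sku=S55: rating >= 2 OR stock BETWEEN 83 AND 175 → gold
sku=S57: ELSE → drop
sku=S64: rating >= 3 OR supplier IN ('Initech', 'Acme') → cold
sku=S80: rating >= 2 OR stock BETWEEN 83 AND 175 → gold
sku=S83: rating >= 3 OR supplier IN ('Initech', 'Acme') → cold
sku=S92: rating >= 2 OR stock BETWEEN 83 AND 175 → gold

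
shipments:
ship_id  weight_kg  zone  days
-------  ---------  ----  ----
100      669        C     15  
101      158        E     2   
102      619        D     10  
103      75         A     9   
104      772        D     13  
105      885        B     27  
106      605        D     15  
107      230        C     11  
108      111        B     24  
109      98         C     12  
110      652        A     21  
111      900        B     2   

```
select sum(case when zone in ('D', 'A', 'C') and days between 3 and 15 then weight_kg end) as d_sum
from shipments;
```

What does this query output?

ship_id=100: ✓ → 669
ship_id=101: ✗
ship_id=102: ✓ → 619
ship_id=103: ✓ → 75
ship_id=104: ✓ → 772
ship_id=105: ✗
ship_id=106: ✓ → 605
ship_id=107: ✓ → 230
ship_id=108: ✗
ship_id=109: ✓ → 98
ship_id=110: ✗
ship_id=111: ✗
d_sum = 669 + 619 + 75 + 772 + 605 + 230 + 98 = 3068

3068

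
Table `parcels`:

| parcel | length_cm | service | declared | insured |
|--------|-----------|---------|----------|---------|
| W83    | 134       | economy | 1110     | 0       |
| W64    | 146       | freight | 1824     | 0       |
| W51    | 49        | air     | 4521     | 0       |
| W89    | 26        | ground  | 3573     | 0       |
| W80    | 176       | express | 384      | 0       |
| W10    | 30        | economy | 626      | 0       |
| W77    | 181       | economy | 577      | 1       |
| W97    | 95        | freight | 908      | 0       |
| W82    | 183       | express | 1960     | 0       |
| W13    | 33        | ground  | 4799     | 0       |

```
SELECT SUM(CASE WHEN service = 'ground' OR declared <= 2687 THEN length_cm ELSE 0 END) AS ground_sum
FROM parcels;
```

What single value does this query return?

parcel=W83: ✓ → 134
parcel=W64: ✓ → 146
parcel=W51: ✗
parcel=W89: ✓ → 26
parcel=W80: ✓ → 176
parcel=W10: ✓ → 30
parcel=W77: ✓ → 181
parcel=W97: ✓ → 95
parcel=W82: ✓ → 183
parcel=W13: ✓ → 33
ground_sum = 134 + 146 + 26 + 176 + 30 + 181 + 95 + 183 + 33 = 1004

1004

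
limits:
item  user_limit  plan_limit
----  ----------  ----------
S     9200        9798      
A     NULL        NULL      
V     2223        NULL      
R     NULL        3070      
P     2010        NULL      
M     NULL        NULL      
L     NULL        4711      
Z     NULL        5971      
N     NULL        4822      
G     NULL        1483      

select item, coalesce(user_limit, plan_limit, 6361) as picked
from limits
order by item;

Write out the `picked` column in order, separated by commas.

6361, 1483, 4711, 6361, 4822, 2010, 3070, 9200, 2223, 5971

item=A: user_limit=NULL, plan_limit=NULL, → literal 6361 → 6361
item=G: user_limit=NULL, plan_limit=1483 → 1483
item=L: user_limit=NULL, plan_limit=4711 → 4711
item=M: user_limit=NULL, plan_limit=NULL, → literal 6361 → 6361
item=N: user_limit=NULL, plan_limit=4822 → 4822
item=P: user_limit=2010 → 2010
item=R: user_limit=NULL, plan_limit=3070 → 3070
item=S: user_limit=9200 → 9200
item=V: user_limit=2223 → 2223
item=Z: user_limit=NULL, plan_limit=5971 → 5971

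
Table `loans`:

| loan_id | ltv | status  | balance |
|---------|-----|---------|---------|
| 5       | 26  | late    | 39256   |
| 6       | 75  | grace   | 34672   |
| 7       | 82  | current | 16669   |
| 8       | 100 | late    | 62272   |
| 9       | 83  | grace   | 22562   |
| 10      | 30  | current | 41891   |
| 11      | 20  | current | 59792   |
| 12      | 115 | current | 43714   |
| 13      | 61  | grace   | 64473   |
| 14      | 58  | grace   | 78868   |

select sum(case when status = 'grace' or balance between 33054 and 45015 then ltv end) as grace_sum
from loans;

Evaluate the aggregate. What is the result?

loan_id=5: ✓ → 26
loan_id=6: ✓ → 75
loan_id=7: ✗
loan_id=8: ✗
loan_id=9: ✓ → 83
loan_id=10: ✓ → 30
loan_id=11: ✗
loan_id=12: ✓ → 115
loan_id=13: ✓ → 61
loan_id=14: ✓ → 58
grace_sum = 26 + 75 + 83 + 30 + 115 + 61 + 58 = 448

448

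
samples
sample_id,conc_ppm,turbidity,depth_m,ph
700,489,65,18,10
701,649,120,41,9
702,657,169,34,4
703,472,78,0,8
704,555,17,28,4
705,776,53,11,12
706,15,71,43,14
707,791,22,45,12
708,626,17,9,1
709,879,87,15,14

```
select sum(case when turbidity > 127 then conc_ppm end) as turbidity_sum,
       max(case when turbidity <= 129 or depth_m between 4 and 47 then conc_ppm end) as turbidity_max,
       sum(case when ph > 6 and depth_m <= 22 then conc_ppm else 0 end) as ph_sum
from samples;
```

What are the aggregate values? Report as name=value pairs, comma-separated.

turbidity_sum=657, turbidity_max=879, ph_sum=2616

[turbidity_sum: turbidity > 127]
sample_id=700: ✗
sample_id=701: ✗
sample_id=702: ✓ → 657
sample_id=703: ✗
sample_id=704: ✗
sample_id=705: ✗
sample_id=706: ✗
sample_id=707: ✗
sample_id=708: ✗
sample_id=709: ✗
turbidity_sum = 657
—
[turbidity_max: turbidity <= 129 or depth_m between 4 and 47]
sample_id=700: ✓ → 489
sample_id=701: ✓ → 649
sample_id=702: ✓ → 657
sample_id=703: ✓ → 472
sample_id=704: ✓ → 555
sample_id=705: ✓ → 776
sample_id=706: ✓ → 15
sample_id=707: ✓ → 791
sample_id=708: ✓ → 626
sample_id=709: ✓ → 879
turbidity_max = MAX(489, 649, 657, 472, 555, 776, 15, 791, 626, 879) = 879
—
[ph_sum: ph > 6 and depth_m <= 22]
sample_id=700: ✓ → 489
sample_id=701: ✗
sample_id=702: ✗
sample_id=703: ✓ → 472
sample_id=704: ✗
sample_id=705: ✓ → 776
sample_id=706: ✗
sample_id=707: ✗
sample_id=708: ✗
sample_id=709: ✓ → 879
ph_sum = 489 + 472 + 776 + 879 = 2616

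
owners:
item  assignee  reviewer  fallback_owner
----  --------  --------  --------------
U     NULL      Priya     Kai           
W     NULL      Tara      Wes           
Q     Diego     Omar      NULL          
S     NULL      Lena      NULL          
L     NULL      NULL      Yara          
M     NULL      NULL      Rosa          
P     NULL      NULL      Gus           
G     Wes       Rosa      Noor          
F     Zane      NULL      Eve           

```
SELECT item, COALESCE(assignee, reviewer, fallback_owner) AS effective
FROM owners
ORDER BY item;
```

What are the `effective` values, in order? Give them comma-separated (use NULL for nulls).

Zane, Wes, Yara, Rosa, Gus, Diego, Lena, Priya, Tara

item=F: assignee=Zane → Zane
item=G: assignee=Wes → Wes
item=L: assignee=NULL, reviewer=NULL, fallback_owner=Yara → Yara
item=M: assignee=NULL, reviewer=NULL, fallback_owner=Rosa → Rosa
item=P: assignee=NULL, reviewer=NULL, fallback_owner=Gus → Gus
item=Q: assignee=Diego → Diego
item=S: assignee=NULL, reviewer=Lena → Lena
item=U: assignee=NULL, reviewer=Priya → Priya
item=W: assignee=NULL, reviewer=Tara → Tara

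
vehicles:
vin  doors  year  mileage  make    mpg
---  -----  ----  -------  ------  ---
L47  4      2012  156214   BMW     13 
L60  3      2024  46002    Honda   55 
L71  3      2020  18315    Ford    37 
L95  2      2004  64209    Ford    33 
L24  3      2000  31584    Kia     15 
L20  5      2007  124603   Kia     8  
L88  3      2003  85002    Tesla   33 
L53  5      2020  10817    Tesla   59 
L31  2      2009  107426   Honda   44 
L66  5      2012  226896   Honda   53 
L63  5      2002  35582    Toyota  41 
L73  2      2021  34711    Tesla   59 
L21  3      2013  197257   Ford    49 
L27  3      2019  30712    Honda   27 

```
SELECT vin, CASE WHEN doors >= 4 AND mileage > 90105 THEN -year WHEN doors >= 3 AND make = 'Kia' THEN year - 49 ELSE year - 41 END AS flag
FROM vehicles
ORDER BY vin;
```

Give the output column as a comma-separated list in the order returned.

-2007, 1972, 1951, 1978, 1968, -2012, 1979, 1983, 1961, -2012, 1979, 1980, 1962, 1963

vin=L20: doors >= 4 AND mileage > 90105 → -2007
vin=L21: ELSE → 1972
vin=L24: doors >= 3 AND make = 'Kia' → 1951
vin=L27: ELSE → 1978
vin=L31: ELSE → 1968
vin=L47: doors >= 4 AND mileage > 90105 → -2012
vin=L53: ELSE → 1979
vin=L60: ELSE → 1983
vin=L63: ELSE → 1961
vin=L66: doors >= 4 AND mileage > 90105 → -2012
vin=L71: ELSE → 1979
vin=L73: ELSE → 1980
vin=L88: ELSE → 1962
vin=L95: ELSE → 1963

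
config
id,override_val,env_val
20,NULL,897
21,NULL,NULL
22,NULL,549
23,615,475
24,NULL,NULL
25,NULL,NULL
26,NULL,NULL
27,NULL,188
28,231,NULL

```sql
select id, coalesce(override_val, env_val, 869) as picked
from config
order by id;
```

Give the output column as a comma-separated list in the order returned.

897, 869, 549, 615, 869, 869, 869, 188, 231

id=20: override_val=NULL, env_val=897 → 897
id=21: override_val=NULL, env_val=NULL, → literal 869 → 869
id=22: override_val=NULL, env_val=549 → 549
id=23: override_val=615 → 615
id=24: override_val=NULL, env_val=NULL, → literal 869 → 869
id=25: override_val=NULL, env_val=NULL, → literal 869 → 869
id=26: override_val=NULL, env_val=NULL, → literal 869 → 869
id=27: override_val=NULL, env_val=188 → 188
id=28: override_val=231 → 231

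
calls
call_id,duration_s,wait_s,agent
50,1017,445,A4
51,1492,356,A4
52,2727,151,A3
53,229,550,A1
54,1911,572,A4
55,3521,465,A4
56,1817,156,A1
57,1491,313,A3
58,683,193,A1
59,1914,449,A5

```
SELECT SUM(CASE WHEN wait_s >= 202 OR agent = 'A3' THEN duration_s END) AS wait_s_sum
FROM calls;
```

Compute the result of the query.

call_id=50: ✓ → 1017
call_id=51: ✓ → 1492
call_id=52: ✓ → 2727
call_id=53: ✓ → 229
call_id=54: ✓ → 1911
call_id=55: ✓ → 3521
call_id=56: ✗
call_id=57: ✓ → 1491
call_id=58: ✗
call_id=59: ✓ → 1914
wait_s_sum = 1017 + 1492 + 2727 + 229 + 1911 + 3521 + 1491 + 1914 = 14302

14302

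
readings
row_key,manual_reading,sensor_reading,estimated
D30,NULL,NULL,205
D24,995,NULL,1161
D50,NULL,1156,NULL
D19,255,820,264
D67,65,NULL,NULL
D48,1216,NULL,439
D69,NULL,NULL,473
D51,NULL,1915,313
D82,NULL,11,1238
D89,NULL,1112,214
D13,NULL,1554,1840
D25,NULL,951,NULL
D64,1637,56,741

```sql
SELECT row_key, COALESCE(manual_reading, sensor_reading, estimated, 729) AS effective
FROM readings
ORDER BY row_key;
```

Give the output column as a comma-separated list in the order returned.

1554, 255, 995, 951, 205, 1216, 1156, 1915, 1637, 65, 473, 11, 1112

row_key=D13: manual_reading=NULL, sensor_reading=1554 → 1554
row_key=D19: manual_reading=255 → 255
row_key=D24: manual_reading=995 → 995
row_key=D25: manual_reading=NULL, sensor_reading=951 → 951
row_key=D30: manual_reading=NULL, sensor_reading=NULL, estimated=205 → 205
row_key=D48: manual_reading=1216 → 1216
row_key=D50: manual_reading=NULL, sensor_reading=1156 → 1156
row_key=D51: manual_reading=NULL, sensor_reading=1915 → 1915
row_key=D64: manual_reading=1637 → 1637
row_key=D67: manual_reading=65 → 65
row_key=D69: manual_reading=NULL, sensor_reading=NULL, estimated=473 → 473
row_key=D82: manual_reading=NULL, sensor_reading=11 → 11
row_key=D89: manual_reading=NULL, sensor_reading=1112 → 1112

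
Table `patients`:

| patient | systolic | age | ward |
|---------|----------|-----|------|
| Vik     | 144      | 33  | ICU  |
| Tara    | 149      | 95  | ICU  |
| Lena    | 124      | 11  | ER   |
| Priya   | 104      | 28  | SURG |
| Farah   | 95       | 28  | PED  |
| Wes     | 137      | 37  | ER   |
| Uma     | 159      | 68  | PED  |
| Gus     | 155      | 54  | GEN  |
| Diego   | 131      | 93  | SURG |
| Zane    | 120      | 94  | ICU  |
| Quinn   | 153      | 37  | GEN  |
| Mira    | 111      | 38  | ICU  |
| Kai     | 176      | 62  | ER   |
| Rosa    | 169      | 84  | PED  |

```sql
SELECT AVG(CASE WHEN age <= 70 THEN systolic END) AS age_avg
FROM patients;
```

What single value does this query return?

patient=Vik: ✓ → 144
patient=Tara: ✗
patient=Lena: ✓ → 124
patient=Priya: ✓ → 104
patient=Farah: ✓ → 95
patient=Wes: ✓ → 137
patient=Uma: ✓ → 159
patient=Gus: ✓ → 155
patient=Diego: ✗
patient=Zane: ✗
patient=Quinn: ✓ → 153
patient=Mira: ✓ → 111
patient=Kai: ✓ → 176
patient=Rosa: ✗
age_avg = (144 + 124 + 104 + 95 + 137 + 159 + 155 + 153 + 111 + 176) / 10 = 135.8

135.8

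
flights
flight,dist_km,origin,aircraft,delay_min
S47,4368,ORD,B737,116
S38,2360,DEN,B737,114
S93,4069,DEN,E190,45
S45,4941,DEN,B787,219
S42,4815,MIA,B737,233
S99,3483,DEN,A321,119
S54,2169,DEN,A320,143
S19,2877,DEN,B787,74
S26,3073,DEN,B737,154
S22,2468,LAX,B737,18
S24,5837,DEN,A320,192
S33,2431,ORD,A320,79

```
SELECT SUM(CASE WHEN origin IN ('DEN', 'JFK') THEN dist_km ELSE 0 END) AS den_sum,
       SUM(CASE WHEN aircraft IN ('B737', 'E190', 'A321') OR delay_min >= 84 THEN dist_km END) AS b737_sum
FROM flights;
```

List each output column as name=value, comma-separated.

den_sum=28809, b737_sum=37583

[den_sum: origin IN ('DEN', 'JFK')]
flight=S47: ✗
flight=S38: ✓ → 2360
flight=S93: ✓ → 4069
flight=S45: ✓ → 4941
flight=S42: ✗
flight=S99: ✓ → 3483
flight=S54: ✓ → 2169
flight=S19: ✓ → 2877
flight=S26: ✓ → 3073
flight=S22: ✗
flight=S24: ✓ → 5837
flight=S33: ✗
den_sum = 2360 + 4069 + 4941 + 3483 + 2169 + 2877 + 3073 + 5837 = 28809
—
[b737_sum: aircraft IN ('B737', 'E190', 'A321') OR delay_min >= 84]
flight=S47: ✓ → 4368
flight=S38: ✓ → 2360
flight=S93: ✓ → 4069
flight=S45: ✓ → 4941
flight=S42: ✓ → 4815
flight=S99: ✓ → 3483
flight=S54: ✓ → 2169
flight=S19: ✗
flight=S26: ✓ → 3073
flight=S22: ✓ → 2468
flight=S24: ✓ → 5837
flight=S33: ✗
b737_sum = 4368 + 2360 + 4069 + 4941 + 4815 + 3483 + 2169 + 3073 + 2468 + 5837 = 37583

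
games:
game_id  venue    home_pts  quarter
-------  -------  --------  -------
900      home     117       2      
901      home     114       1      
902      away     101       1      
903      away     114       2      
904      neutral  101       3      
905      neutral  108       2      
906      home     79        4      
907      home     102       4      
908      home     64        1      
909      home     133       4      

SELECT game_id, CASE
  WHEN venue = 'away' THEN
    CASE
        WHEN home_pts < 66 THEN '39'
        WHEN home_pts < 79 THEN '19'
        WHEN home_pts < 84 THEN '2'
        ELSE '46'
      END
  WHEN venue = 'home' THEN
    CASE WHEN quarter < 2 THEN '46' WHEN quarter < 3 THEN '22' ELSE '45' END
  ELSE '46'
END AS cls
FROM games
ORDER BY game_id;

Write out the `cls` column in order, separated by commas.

game_id=900: venue='home' → inner[quarter < 3] → 22
game_id=901: venue='home' → inner[quarter < 2] → 46
game_id=902: venue='away' → inner[ELSE] → 46
game_id=903: venue='away' → inner[ELSE] → 46
game_id=904: venue='neutral' → outer ELSE → 46
game_id=905: venue='neutral' → outer ELSE → 46
game_id=906: venue='home' → inner[ELSE] → 45
game_id=907: venue='home' → inner[ELSE] → 45
game_id=908: venue='home' → inner[quarter < 2] → 46
game_id=909: venue='home' → inner[ELSE] → 45

22, 46, 46, 46, 46, 46, 45, 45, 46, 45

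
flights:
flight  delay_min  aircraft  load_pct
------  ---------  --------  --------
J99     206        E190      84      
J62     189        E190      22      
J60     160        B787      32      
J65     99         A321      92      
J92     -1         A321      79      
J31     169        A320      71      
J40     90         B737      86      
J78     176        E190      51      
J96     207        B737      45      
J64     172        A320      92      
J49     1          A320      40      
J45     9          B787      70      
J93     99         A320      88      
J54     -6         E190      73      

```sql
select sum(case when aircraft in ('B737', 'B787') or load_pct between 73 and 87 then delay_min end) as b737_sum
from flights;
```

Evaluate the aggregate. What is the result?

665

flight=J99: ✓ → 206
flight=J62: ✗
flight=J60: ✓ → 160
flight=J65: ✗
flight=J92: ✓ → -1
flight=J31: ✗
flight=J40: ✓ → 90
flight=J78: ✗
flight=J96: ✓ → 207
flight=J64: ✗
flight=J49: ✗
flight=J45: ✓ → 9
flight=J93: ✗
flight=J54: ✓ → -6
b737_sum = 206 + 160 + -1 + 90 + 207 + 9 + -6 = 665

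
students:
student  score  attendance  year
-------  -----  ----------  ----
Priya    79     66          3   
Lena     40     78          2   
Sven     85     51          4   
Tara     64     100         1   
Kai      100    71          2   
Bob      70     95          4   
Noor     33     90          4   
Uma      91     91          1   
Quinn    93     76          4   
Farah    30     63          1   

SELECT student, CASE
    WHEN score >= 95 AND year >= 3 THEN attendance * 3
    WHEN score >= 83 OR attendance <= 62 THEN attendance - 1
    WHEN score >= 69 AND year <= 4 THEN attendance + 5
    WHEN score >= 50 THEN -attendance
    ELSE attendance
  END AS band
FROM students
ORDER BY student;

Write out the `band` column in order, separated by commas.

student=Bob: score >= 69 AND year <= 4 → 100
student=Farah: ELSE → 63
student=Kai: score >= 83 OR attendance <= 62 → 70
student=Lena: ELSE → 78
student=Noor: ELSE → 90
student=Priya: score >= 69 AND year <= 4 → 71
student=Quinn: score >= 83 OR attendance <= 62 → 75
student=Sven: score >= 83 OR attendance <= 62 → 50
student=Tara: score >= 50 → -100
student=Uma: score >= 83 OR attendance <= 62 → 90

100, 63, 70, 78, 90, 71, 75, 50, -100, 90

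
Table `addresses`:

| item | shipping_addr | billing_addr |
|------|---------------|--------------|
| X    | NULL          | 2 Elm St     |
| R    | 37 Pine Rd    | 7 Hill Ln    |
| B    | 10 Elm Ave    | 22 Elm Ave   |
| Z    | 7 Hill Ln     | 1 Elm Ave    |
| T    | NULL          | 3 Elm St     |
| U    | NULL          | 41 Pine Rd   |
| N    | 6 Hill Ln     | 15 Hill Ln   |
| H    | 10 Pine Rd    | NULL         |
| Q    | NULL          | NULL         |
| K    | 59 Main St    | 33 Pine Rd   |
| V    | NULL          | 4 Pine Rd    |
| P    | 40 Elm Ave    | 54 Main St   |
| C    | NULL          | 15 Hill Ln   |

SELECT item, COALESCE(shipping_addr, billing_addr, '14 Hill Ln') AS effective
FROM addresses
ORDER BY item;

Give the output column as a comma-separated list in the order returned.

item=B: shipping_addr=10 Elm Ave → 10 Elm Ave
item=C: shipping_addr=NULL, billing_addr=15 Hill Ln → 15 Hill Ln
item=H: shipping_addr=10 Pine Rd → 10 Pine Rd
item=K: shipping_addr=59 Main St → 59 Main St
item=N: shipping_addr=6 Hill Ln → 6 Hill Ln
item=P: shipping_addr=40 Elm Ave → 40 Elm Ave
item=Q: shipping_addr=NULL, billing_addr=NULL, → literal 14 Hill Ln → 14 Hill Ln
item=R: shipping_addr=37 Pine Rd → 37 Pine Rd
item=T: shipping_addr=NULL, billing_addr=3 Elm St → 3 Elm St
item=U: shipping_addr=NULL, billing_addr=41 Pine Rd → 41 Pine Rd
item=V: shipping_addr=NULL, billing_addr=4 Pine Rd → 4 Pine Rd
item=X: shipping_addr=NULL, billing_addr=2 Elm St → 2 Elm St
item=Z: shipping_addr=7 Hill Ln → 7 Hill Ln

10 Elm Ave, 15 Hill Ln, 10 Pine Rd, 59 Main St, 6 Hill Ln, 40 Elm Ave, 14 Hill Ln, 37 Pine Rd, 3 Elm St, 41 Pine Rd, 4 Pine Rd, 2 Elm St, 7 Hill Ln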